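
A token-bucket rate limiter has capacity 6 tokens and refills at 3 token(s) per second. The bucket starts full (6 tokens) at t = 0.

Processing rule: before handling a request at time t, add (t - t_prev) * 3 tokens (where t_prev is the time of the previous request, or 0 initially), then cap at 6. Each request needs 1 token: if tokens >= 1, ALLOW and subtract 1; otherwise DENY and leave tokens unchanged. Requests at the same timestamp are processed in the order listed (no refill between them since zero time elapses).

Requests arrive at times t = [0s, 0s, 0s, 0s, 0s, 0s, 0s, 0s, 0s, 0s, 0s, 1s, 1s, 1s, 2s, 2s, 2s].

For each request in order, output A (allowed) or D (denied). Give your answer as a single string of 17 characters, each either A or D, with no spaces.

Answer: AAAAAADDDDDAAAAAA

Derivation:
Simulating step by step:
  req#1 t=0s: ALLOW
  req#2 t=0s: ALLOW
  req#3 t=0s: ALLOW
  req#4 t=0s: ALLOW
  req#5 t=0s: ALLOW
  req#6 t=0s: ALLOW
  req#7 t=0s: DENY
  req#8 t=0s: DENY
  req#9 t=0s: DENY
  req#10 t=0s: DENY
  req#11 t=0s: DENY
  req#12 t=1s: ALLOW
  req#13 t=1s: ALLOW
  req#14 t=1s: ALLOW
  req#15 t=2s: ALLOW
  req#16 t=2s: ALLOW
  req#17 t=2s: ALLOW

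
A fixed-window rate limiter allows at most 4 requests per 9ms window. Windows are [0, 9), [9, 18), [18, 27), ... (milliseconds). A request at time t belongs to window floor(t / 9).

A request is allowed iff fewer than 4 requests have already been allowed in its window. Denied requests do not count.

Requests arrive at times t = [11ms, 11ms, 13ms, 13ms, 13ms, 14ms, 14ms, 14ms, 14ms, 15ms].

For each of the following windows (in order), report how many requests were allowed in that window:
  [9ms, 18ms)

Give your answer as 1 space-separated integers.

Processing requests:
  req#1 t=11ms (window 1): ALLOW
  req#2 t=11ms (window 1): ALLOW
  req#3 t=13ms (window 1): ALLOW
  req#4 t=13ms (window 1): ALLOW
  req#5 t=13ms (window 1): DENY
  req#6 t=14ms (window 1): DENY
  req#7 t=14ms (window 1): DENY
  req#8 t=14ms (window 1): DENY
  req#9 t=14ms (window 1): DENY
  req#10 t=15ms (window 1): DENY

Allowed counts by window: 4

Answer: 4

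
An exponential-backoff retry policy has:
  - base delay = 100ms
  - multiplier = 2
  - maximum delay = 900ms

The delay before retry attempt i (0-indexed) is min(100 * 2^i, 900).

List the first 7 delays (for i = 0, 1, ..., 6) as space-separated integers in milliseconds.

Answer: 100 200 400 800 900 900 900

Derivation:
Computing each delay:
  i=0: min(100*2^0, 900) = 100
  i=1: min(100*2^1, 900) = 200
  i=2: min(100*2^2, 900) = 400
  i=3: min(100*2^3, 900) = 800
  i=4: min(100*2^4, 900) = 900
  i=5: min(100*2^5, 900) = 900
  i=6: min(100*2^6, 900) = 900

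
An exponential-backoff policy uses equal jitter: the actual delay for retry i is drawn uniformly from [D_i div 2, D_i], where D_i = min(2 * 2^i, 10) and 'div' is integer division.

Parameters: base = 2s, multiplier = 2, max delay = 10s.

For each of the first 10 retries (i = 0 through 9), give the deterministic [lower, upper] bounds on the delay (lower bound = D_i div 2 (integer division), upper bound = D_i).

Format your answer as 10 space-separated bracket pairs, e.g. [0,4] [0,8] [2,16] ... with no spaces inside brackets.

Computing bounds per retry:
  i=0: D_i=min(2*2^0,10)=2, bounds=[1,2]
  i=1: D_i=min(2*2^1,10)=4, bounds=[2,4]
  i=2: D_i=min(2*2^2,10)=8, bounds=[4,8]
  i=3: D_i=min(2*2^3,10)=10, bounds=[5,10]
  i=4: D_i=min(2*2^4,10)=10, bounds=[5,10]
  i=5: D_i=min(2*2^5,10)=10, bounds=[5,10]
  i=6: D_i=min(2*2^6,10)=10, bounds=[5,10]
  i=7: D_i=min(2*2^7,10)=10, bounds=[5,10]
  i=8: D_i=min(2*2^8,10)=10, bounds=[5,10]
  i=9: D_i=min(2*2^9,10)=10, bounds=[5,10]

Answer: [1,2] [2,4] [4,8] [5,10] [5,10] [5,10] [5,10] [5,10] [5,10] [5,10]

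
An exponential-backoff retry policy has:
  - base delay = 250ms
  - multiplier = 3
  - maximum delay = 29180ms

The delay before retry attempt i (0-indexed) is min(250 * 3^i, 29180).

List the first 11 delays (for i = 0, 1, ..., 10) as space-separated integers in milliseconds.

Computing each delay:
  i=0: min(250*3^0, 29180) = 250
  i=1: min(250*3^1, 29180) = 750
  i=2: min(250*3^2, 29180) = 2250
  i=3: min(250*3^3, 29180) = 6750
  i=4: min(250*3^4, 29180) = 20250
  i=5: min(250*3^5, 29180) = 29180
  i=6: min(250*3^6, 29180) = 29180
  i=7: min(250*3^7, 29180) = 29180
  i=8: min(250*3^8, 29180) = 29180
  i=9: min(250*3^9, 29180) = 29180
  i=10: min(250*3^10, 29180) = 29180

Answer: 250 750 2250 6750 20250 29180 29180 29180 29180 29180 29180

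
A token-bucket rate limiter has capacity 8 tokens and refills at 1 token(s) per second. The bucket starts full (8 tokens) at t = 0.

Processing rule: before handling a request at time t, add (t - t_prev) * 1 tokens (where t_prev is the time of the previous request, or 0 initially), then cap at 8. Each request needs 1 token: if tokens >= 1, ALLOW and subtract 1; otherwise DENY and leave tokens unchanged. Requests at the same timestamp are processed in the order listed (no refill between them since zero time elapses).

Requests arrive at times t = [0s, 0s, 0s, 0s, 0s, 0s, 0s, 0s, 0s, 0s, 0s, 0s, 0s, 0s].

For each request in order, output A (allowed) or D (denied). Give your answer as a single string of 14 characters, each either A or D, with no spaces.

Answer: AAAAAAAADDDDDD

Derivation:
Simulating step by step:
  req#1 t=0s: ALLOW
  req#2 t=0s: ALLOW
  req#3 t=0s: ALLOW
  req#4 t=0s: ALLOW
  req#5 t=0s: ALLOW
  req#6 t=0s: ALLOW
  req#7 t=0s: ALLOW
  req#8 t=0s: ALLOW
  req#9 t=0s: DENY
  req#10 t=0s: DENY
  req#11 t=0s: DENY
  req#12 t=0s: DENY
  req#13 t=0s: DENY
  req#14 t=0s: DENY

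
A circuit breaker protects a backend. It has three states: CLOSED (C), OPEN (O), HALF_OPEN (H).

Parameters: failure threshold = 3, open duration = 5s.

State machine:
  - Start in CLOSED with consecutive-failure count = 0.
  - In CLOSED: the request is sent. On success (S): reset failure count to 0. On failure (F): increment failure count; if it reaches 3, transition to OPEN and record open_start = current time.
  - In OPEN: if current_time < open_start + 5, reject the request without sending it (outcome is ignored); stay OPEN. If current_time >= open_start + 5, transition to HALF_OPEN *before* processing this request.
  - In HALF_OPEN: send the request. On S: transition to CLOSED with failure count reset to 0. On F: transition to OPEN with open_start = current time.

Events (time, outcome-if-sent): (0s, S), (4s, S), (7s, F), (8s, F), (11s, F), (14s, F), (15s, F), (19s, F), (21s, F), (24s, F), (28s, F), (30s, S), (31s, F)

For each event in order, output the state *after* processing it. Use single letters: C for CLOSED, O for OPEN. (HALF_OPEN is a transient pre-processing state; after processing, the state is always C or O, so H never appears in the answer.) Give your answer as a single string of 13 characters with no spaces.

Answer: CCCCOOOOOOOCC

Derivation:
State after each event:
  event#1 t=0s outcome=S: state=CLOSED
  event#2 t=4s outcome=S: state=CLOSED
  event#3 t=7s outcome=F: state=CLOSED
  event#4 t=8s outcome=F: state=CLOSED
  event#5 t=11s outcome=F: state=OPEN
  event#6 t=14s outcome=F: state=OPEN
  event#7 t=15s outcome=F: state=OPEN
  event#8 t=19s outcome=F: state=OPEN
  event#9 t=21s outcome=F: state=OPEN
  event#10 t=24s outcome=F: state=OPEN
  event#11 t=28s outcome=F: state=OPEN
  event#12 t=30s outcome=S: state=CLOSED
  event#13 t=31s outcome=F: state=CLOSED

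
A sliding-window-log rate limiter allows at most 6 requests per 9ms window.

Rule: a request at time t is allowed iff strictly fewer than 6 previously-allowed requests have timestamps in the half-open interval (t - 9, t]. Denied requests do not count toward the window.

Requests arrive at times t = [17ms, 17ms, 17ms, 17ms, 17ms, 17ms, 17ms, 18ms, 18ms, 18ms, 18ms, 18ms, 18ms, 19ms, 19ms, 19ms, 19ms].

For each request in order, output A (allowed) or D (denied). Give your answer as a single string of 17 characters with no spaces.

Tracking allowed requests in the window:
  req#1 t=17ms: ALLOW
  req#2 t=17ms: ALLOW
  req#3 t=17ms: ALLOW
  req#4 t=17ms: ALLOW
  req#5 t=17ms: ALLOW
  req#6 t=17ms: ALLOW
  req#7 t=17ms: DENY
  req#8 t=18ms: DENY
  req#9 t=18ms: DENY
  req#10 t=18ms: DENY
  req#11 t=18ms: DENY
  req#12 t=18ms: DENY
  req#13 t=18ms: DENY
  req#14 t=19ms: DENY
  req#15 t=19ms: DENY
  req#16 t=19ms: DENY
  req#17 t=19ms: DENY

Answer: AAAAAADDDDDDDDDDD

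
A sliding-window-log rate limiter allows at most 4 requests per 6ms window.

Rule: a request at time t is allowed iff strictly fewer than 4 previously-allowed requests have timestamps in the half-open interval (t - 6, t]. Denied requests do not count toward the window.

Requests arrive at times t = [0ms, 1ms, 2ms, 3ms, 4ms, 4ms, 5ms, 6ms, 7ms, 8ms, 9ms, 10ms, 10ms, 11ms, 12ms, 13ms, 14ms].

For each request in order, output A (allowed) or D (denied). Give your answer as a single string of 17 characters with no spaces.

Answer: AAAADDDAAAADDDAAA

Derivation:
Tracking allowed requests in the window:
  req#1 t=0ms: ALLOW
  req#2 t=1ms: ALLOW
  req#3 t=2ms: ALLOW
  req#4 t=3ms: ALLOW
  req#5 t=4ms: DENY
  req#6 t=4ms: DENY
  req#7 t=5ms: DENY
  req#8 t=6ms: ALLOW
  req#9 t=7ms: ALLOW
  req#10 t=8ms: ALLOW
  req#11 t=9ms: ALLOW
  req#12 t=10ms: DENY
  req#13 t=10ms: DENY
  req#14 t=11ms: DENY
  req#15 t=12ms: ALLOW
  req#16 t=13ms: ALLOW
  req#17 t=14ms: ALLOW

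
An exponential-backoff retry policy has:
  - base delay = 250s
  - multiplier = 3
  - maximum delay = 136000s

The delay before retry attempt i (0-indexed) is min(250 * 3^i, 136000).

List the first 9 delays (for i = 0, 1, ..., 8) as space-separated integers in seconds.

Answer: 250 750 2250 6750 20250 60750 136000 136000 136000

Derivation:
Computing each delay:
  i=0: min(250*3^0, 136000) = 250
  i=1: min(250*3^1, 136000) = 750
  i=2: min(250*3^2, 136000) = 2250
  i=3: min(250*3^3, 136000) = 6750
  i=4: min(250*3^4, 136000) = 20250
  i=5: min(250*3^5, 136000) = 60750
  i=6: min(250*3^6, 136000) = 136000
  i=7: min(250*3^7, 136000) = 136000
  i=8: min(250*3^8, 136000) = 136000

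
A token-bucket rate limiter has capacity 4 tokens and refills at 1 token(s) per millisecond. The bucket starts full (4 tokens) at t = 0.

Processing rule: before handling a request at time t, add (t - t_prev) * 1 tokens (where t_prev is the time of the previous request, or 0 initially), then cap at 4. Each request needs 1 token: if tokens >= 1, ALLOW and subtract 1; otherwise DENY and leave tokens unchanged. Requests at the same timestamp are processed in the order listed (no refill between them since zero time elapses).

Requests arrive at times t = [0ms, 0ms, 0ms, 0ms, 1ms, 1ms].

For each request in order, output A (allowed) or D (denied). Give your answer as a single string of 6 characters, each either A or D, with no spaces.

Simulating step by step:
  req#1 t=0ms: ALLOW
  req#2 t=0ms: ALLOW
  req#3 t=0ms: ALLOW
  req#4 t=0ms: ALLOW
  req#5 t=1ms: ALLOW
  req#6 t=1ms: DENY

Answer: AAAAAD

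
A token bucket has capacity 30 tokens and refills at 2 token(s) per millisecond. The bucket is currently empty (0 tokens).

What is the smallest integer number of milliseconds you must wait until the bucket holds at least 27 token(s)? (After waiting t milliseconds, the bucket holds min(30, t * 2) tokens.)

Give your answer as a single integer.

Need t * 2 >= 27, so t >= 27/2.
Smallest integer t = ceil(27/2) = 14.

Answer: 14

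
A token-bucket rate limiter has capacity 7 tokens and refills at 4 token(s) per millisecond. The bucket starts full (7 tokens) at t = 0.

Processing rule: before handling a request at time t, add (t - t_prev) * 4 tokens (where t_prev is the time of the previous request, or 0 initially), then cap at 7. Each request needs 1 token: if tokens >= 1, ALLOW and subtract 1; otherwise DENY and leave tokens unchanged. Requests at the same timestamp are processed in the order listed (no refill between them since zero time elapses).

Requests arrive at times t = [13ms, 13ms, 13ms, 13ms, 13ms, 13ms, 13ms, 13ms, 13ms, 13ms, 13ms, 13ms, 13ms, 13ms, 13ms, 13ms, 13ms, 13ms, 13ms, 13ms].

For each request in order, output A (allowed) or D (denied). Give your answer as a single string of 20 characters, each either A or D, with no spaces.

Answer: AAAAAAADDDDDDDDDDDDD

Derivation:
Simulating step by step:
  req#1 t=13ms: ALLOW
  req#2 t=13ms: ALLOW
  req#3 t=13ms: ALLOW
  req#4 t=13ms: ALLOW
  req#5 t=13ms: ALLOW
  req#6 t=13ms: ALLOW
  req#7 t=13ms: ALLOW
  req#8 t=13ms: DENY
  req#9 t=13ms: DENY
  req#10 t=13ms: DENY
  req#11 t=13ms: DENY
  req#12 t=13ms: DENY
  req#13 t=13ms: DENY
  req#14 t=13ms: DENY
  req#15 t=13ms: DENY
  req#16 t=13ms: DENY
  req#17 t=13ms: DENY
  req#18 t=13ms: DENY
  req#19 t=13ms: DENY
  req#20 t=13ms: DENY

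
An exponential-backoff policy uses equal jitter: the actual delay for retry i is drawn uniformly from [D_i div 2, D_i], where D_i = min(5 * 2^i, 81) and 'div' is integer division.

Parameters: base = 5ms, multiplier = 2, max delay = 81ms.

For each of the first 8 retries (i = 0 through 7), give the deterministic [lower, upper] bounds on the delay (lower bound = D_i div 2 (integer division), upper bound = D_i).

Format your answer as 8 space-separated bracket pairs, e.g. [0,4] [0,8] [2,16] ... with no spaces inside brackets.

Computing bounds per retry:
  i=0: D_i=min(5*2^0,81)=5, bounds=[2,5]
  i=1: D_i=min(5*2^1,81)=10, bounds=[5,10]
  i=2: D_i=min(5*2^2,81)=20, bounds=[10,20]
  i=3: D_i=min(5*2^3,81)=40, bounds=[20,40]
  i=4: D_i=min(5*2^4,81)=80, bounds=[40,80]
  i=5: D_i=min(5*2^5,81)=81, bounds=[40,81]
  i=6: D_i=min(5*2^6,81)=81, bounds=[40,81]
  i=7: D_i=min(5*2^7,81)=81, bounds=[40,81]

Answer: [2,5] [5,10] [10,20] [20,40] [40,80] [40,81] [40,81] [40,81]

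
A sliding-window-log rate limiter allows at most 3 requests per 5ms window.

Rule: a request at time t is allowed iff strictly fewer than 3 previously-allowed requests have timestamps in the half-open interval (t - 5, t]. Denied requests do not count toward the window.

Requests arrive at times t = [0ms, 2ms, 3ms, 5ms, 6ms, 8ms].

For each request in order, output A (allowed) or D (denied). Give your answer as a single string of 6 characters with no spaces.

Answer: AAAADA

Derivation:
Tracking allowed requests in the window:
  req#1 t=0ms: ALLOW
  req#2 t=2ms: ALLOW
  req#3 t=3ms: ALLOW
  req#4 t=5ms: ALLOW
  req#5 t=6ms: DENY
  req#6 t=8ms: ALLOW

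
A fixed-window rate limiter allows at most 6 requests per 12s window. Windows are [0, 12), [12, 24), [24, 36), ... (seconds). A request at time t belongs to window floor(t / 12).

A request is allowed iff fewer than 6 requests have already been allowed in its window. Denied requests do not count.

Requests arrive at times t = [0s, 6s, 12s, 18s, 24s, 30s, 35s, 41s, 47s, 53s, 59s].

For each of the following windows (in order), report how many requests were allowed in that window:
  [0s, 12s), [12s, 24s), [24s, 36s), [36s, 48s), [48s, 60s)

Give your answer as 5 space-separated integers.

Answer: 2 2 3 2 2

Derivation:
Processing requests:
  req#1 t=0s (window 0): ALLOW
  req#2 t=6s (window 0): ALLOW
  req#3 t=12s (window 1): ALLOW
  req#4 t=18s (window 1): ALLOW
  req#5 t=24s (window 2): ALLOW
  req#6 t=30s (window 2): ALLOW
  req#7 t=35s (window 2): ALLOW
  req#8 t=41s (window 3): ALLOW
  req#9 t=47s (window 3): ALLOW
  req#10 t=53s (window 4): ALLOW
  req#11 t=59s (window 4): ALLOW

Allowed counts by window: 2 2 3 2 2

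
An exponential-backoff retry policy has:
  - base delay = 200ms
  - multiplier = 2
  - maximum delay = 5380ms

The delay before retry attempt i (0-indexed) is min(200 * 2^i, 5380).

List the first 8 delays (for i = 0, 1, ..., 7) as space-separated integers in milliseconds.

Answer: 200 400 800 1600 3200 5380 5380 5380

Derivation:
Computing each delay:
  i=0: min(200*2^0, 5380) = 200
  i=1: min(200*2^1, 5380) = 400
  i=2: min(200*2^2, 5380) = 800
  i=3: min(200*2^3, 5380) = 1600
  i=4: min(200*2^4, 5380) = 3200
  i=5: min(200*2^5, 5380) = 5380
  i=6: min(200*2^6, 5380) = 5380
  i=7: min(200*2^7, 5380) = 5380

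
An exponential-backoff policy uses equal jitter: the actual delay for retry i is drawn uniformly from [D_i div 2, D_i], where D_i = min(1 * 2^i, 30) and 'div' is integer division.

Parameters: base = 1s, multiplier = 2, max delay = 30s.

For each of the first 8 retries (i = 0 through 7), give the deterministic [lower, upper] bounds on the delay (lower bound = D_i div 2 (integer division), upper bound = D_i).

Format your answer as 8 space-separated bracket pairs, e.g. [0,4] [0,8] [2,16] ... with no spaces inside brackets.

Answer: [0,1] [1,2] [2,4] [4,8] [8,16] [15,30] [15,30] [15,30]

Derivation:
Computing bounds per retry:
  i=0: D_i=min(1*2^0,30)=1, bounds=[0,1]
  i=1: D_i=min(1*2^1,30)=2, bounds=[1,2]
  i=2: D_i=min(1*2^2,30)=4, bounds=[2,4]
  i=3: D_i=min(1*2^3,30)=8, bounds=[4,8]
  i=4: D_i=min(1*2^4,30)=16, bounds=[8,16]
  i=5: D_i=min(1*2^5,30)=30, bounds=[15,30]
  i=6: D_i=min(1*2^6,30)=30, bounds=[15,30]
  i=7: D_i=min(1*2^7,30)=30, bounds=[15,30]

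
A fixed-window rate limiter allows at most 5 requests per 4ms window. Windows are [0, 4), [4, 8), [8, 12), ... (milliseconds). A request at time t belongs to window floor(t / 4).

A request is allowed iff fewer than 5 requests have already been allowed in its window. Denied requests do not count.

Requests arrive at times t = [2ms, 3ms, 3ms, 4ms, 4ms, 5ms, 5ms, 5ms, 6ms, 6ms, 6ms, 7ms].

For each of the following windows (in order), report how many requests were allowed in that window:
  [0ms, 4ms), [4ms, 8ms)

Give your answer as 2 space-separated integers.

Answer: 3 5

Derivation:
Processing requests:
  req#1 t=2ms (window 0): ALLOW
  req#2 t=3ms (window 0): ALLOW
  req#3 t=3ms (window 0): ALLOW
  req#4 t=4ms (window 1): ALLOW
  req#5 t=4ms (window 1): ALLOW
  req#6 t=5ms (window 1): ALLOW
  req#7 t=5ms (window 1): ALLOW
  req#8 t=5ms (window 1): ALLOW
  req#9 t=6ms (window 1): DENY
  req#10 t=6ms (window 1): DENY
  req#11 t=6ms (window 1): DENY
  req#12 t=7ms (window 1): DENY

Allowed counts by window: 3 5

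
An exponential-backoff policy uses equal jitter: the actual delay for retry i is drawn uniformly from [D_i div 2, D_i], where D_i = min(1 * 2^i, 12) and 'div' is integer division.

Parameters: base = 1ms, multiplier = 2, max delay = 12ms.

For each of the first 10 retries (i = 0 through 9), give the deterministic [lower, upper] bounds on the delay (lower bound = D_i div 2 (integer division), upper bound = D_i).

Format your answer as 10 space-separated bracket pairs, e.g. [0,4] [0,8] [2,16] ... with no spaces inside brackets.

Computing bounds per retry:
  i=0: D_i=min(1*2^0,12)=1, bounds=[0,1]
  i=1: D_i=min(1*2^1,12)=2, bounds=[1,2]
  i=2: D_i=min(1*2^2,12)=4, bounds=[2,4]
  i=3: D_i=min(1*2^3,12)=8, bounds=[4,8]
  i=4: D_i=min(1*2^4,12)=12, bounds=[6,12]
  i=5: D_i=min(1*2^5,12)=12, bounds=[6,12]
  i=6: D_i=min(1*2^6,12)=12, bounds=[6,12]
  i=7: D_i=min(1*2^7,12)=12, bounds=[6,12]
  i=8: D_i=min(1*2^8,12)=12, bounds=[6,12]
  i=9: D_i=min(1*2^9,12)=12, bounds=[6,12]

Answer: [0,1] [1,2] [2,4] [4,8] [6,12] [6,12] [6,12] [6,12] [6,12] [6,12]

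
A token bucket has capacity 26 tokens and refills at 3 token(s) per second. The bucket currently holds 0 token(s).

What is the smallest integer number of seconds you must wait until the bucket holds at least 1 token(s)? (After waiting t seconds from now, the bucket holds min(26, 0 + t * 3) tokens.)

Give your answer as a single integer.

Need 0 + t * 3 >= 1, so t >= 1/3.
Smallest integer t = ceil(1/3) = 1.

Answer: 1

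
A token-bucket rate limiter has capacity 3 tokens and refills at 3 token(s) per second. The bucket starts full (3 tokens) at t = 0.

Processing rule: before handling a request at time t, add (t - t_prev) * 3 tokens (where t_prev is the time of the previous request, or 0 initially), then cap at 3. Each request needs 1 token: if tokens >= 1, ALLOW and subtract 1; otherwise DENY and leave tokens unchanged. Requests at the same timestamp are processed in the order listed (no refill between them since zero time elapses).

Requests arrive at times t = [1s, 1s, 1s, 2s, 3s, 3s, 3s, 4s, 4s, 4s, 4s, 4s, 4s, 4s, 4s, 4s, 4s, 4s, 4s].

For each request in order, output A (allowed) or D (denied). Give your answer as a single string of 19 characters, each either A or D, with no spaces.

Answer: AAAAAAAAAADDDDDDDDD

Derivation:
Simulating step by step:
  req#1 t=1s: ALLOW
  req#2 t=1s: ALLOW
  req#3 t=1s: ALLOW
  req#4 t=2s: ALLOW
  req#5 t=3s: ALLOW
  req#6 t=3s: ALLOW
  req#7 t=3s: ALLOW
  req#8 t=4s: ALLOW
  req#9 t=4s: ALLOW
  req#10 t=4s: ALLOW
  req#11 t=4s: DENY
  req#12 t=4s: DENY
  req#13 t=4s: DENY
  req#14 t=4s: DENY
  req#15 t=4s: DENY
  req#16 t=4s: DENY
  req#17 t=4s: DENY
  req#18 t=4s: DENY
  req#19 t=4s: DENY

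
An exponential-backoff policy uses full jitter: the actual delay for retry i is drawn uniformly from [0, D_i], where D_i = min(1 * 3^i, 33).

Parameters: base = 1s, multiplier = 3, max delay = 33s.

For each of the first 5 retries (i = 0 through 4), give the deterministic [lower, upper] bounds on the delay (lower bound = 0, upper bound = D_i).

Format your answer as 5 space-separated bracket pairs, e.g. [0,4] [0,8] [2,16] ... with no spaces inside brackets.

Computing bounds per retry:
  i=0: D_i=min(1*3^0,33)=1, bounds=[0,1]
  i=1: D_i=min(1*3^1,33)=3, bounds=[0,3]
  i=2: D_i=min(1*3^2,33)=9, bounds=[0,9]
  i=3: D_i=min(1*3^3,33)=27, bounds=[0,27]
  i=4: D_i=min(1*3^4,33)=33, bounds=[0,33]

Answer: [0,1] [0,3] [0,9] [0,27] [0,33]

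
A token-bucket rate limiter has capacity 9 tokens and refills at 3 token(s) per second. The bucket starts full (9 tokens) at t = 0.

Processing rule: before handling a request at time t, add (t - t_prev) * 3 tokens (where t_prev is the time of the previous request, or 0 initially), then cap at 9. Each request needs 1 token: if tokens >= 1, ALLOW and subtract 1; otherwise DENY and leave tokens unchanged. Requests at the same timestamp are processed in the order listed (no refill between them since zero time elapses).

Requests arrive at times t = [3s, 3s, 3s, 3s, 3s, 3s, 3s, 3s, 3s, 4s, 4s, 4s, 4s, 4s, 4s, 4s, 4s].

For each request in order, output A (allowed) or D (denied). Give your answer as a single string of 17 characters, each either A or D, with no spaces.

Answer: AAAAAAAAAAAADDDDD

Derivation:
Simulating step by step:
  req#1 t=3s: ALLOW
  req#2 t=3s: ALLOW
  req#3 t=3s: ALLOW
  req#4 t=3s: ALLOW
  req#5 t=3s: ALLOW
  req#6 t=3s: ALLOW
  req#7 t=3s: ALLOW
  req#8 t=3s: ALLOW
  req#9 t=3s: ALLOW
  req#10 t=4s: ALLOW
  req#11 t=4s: ALLOW
  req#12 t=4s: ALLOW
  req#13 t=4s: DENY
  req#14 t=4s: DENY
  req#15 t=4s: DENY
  req#16 t=4s: DENY
  req#17 t=4s: DENY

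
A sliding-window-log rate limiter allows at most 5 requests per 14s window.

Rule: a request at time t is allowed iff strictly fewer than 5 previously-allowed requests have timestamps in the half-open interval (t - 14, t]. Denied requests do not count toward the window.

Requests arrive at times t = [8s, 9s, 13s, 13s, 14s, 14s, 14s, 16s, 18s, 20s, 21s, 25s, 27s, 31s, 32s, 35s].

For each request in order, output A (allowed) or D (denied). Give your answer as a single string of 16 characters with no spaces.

Answer: AAAAADDDDDDAAAAA

Derivation:
Tracking allowed requests in the window:
  req#1 t=8s: ALLOW
  req#2 t=9s: ALLOW
  req#3 t=13s: ALLOW
  req#4 t=13s: ALLOW
  req#5 t=14s: ALLOW
  req#6 t=14s: DENY
  req#7 t=14s: DENY
  req#8 t=16s: DENY
  req#9 t=18s: DENY
  req#10 t=20s: DENY
  req#11 t=21s: DENY
  req#12 t=25s: ALLOW
  req#13 t=27s: ALLOW
  req#14 t=31s: ALLOW
  req#15 t=32s: ALLOW
  req#16 t=35s: ALLOW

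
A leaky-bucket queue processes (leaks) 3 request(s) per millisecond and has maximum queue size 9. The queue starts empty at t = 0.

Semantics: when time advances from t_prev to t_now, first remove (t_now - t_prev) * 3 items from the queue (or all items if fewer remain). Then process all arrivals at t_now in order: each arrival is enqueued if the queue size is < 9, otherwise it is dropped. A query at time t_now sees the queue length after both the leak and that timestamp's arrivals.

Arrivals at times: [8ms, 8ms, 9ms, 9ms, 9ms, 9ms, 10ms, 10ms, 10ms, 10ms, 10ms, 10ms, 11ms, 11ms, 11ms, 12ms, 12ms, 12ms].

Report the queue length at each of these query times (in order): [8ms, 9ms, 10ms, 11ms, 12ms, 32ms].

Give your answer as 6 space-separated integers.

Queue lengths at query times:
  query t=8ms: backlog = 2
  query t=9ms: backlog = 4
  query t=10ms: backlog = 7
  query t=11ms: backlog = 7
  query t=12ms: backlog = 7
  query t=32ms: backlog = 0

Answer: 2 4 7 7 7 0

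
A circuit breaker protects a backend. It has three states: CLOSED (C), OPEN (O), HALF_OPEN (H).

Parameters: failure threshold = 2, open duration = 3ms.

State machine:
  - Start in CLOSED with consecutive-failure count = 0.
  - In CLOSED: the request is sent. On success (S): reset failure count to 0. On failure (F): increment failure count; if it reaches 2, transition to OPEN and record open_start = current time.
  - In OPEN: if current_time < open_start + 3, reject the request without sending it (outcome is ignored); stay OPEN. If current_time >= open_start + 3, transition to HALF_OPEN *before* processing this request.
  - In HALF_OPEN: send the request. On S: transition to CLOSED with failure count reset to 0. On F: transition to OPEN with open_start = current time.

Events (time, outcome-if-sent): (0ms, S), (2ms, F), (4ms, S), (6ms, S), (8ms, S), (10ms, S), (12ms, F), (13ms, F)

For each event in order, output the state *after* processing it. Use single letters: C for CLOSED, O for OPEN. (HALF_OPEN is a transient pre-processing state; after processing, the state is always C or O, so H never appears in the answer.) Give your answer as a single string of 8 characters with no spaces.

State after each event:
  event#1 t=0ms outcome=S: state=CLOSED
  event#2 t=2ms outcome=F: state=CLOSED
  event#3 t=4ms outcome=S: state=CLOSED
  event#4 t=6ms outcome=S: state=CLOSED
  event#5 t=8ms outcome=S: state=CLOSED
  event#6 t=10ms outcome=S: state=CLOSED
  event#7 t=12ms outcome=F: state=CLOSED
  event#8 t=13ms outcome=F: state=OPEN

Answer: CCCCCCCO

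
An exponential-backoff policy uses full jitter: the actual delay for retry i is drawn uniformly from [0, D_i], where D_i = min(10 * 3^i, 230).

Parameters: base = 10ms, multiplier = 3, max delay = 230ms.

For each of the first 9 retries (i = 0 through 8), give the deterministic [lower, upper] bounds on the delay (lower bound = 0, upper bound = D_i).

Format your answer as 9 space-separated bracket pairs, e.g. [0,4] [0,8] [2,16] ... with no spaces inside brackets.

Computing bounds per retry:
  i=0: D_i=min(10*3^0,230)=10, bounds=[0,10]
  i=1: D_i=min(10*3^1,230)=30, bounds=[0,30]
  i=2: D_i=min(10*3^2,230)=90, bounds=[0,90]
  i=3: D_i=min(10*3^3,230)=230, bounds=[0,230]
  i=4: D_i=min(10*3^4,230)=230, bounds=[0,230]
  i=5: D_i=min(10*3^5,230)=230, bounds=[0,230]
  i=6: D_i=min(10*3^6,230)=230, bounds=[0,230]
  i=7: D_i=min(10*3^7,230)=230, bounds=[0,230]
  i=8: D_i=min(10*3^8,230)=230, bounds=[0,230]

Answer: [0,10] [0,30] [0,90] [0,230] [0,230] [0,230] [0,230] [0,230] [0,230]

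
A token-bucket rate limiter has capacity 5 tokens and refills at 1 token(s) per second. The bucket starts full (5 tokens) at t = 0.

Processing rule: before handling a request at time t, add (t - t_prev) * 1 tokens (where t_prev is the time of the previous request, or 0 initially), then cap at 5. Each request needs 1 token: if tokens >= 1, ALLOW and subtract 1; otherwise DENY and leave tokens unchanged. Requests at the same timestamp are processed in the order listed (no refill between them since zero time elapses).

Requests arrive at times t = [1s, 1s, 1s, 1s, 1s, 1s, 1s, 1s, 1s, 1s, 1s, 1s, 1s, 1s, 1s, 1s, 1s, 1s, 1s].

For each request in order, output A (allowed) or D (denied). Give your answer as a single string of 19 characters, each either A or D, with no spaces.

Simulating step by step:
  req#1 t=1s: ALLOW
  req#2 t=1s: ALLOW
  req#3 t=1s: ALLOW
  req#4 t=1s: ALLOW
  req#5 t=1s: ALLOW
  req#6 t=1s: DENY
  req#7 t=1s: DENY
  req#8 t=1s: DENY
  req#9 t=1s: DENY
  req#10 t=1s: DENY
  req#11 t=1s: DENY
  req#12 t=1s: DENY
  req#13 t=1s: DENY
  req#14 t=1s: DENY
  req#15 t=1s: DENY
  req#16 t=1s: DENY
  req#17 t=1s: DENY
  req#18 t=1s: DENY
  req#19 t=1s: DENY

Answer: AAAAADDDDDDDDDDDDDD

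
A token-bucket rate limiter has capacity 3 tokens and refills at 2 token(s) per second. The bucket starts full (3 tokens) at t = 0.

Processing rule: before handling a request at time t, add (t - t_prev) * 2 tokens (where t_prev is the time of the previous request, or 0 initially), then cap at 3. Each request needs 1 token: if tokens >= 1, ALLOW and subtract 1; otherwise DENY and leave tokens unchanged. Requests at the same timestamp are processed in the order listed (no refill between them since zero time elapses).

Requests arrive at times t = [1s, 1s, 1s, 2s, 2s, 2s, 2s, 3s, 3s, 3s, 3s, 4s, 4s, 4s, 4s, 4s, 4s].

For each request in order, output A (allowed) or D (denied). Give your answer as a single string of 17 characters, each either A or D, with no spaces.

Simulating step by step:
  req#1 t=1s: ALLOW
  req#2 t=1s: ALLOW
  req#3 t=1s: ALLOW
  req#4 t=2s: ALLOW
  req#5 t=2s: ALLOW
  req#6 t=2s: DENY
  req#7 t=2s: DENY
  req#8 t=3s: ALLOW
  req#9 t=3s: ALLOW
  req#10 t=3s: DENY
  req#11 t=3s: DENY
  req#12 t=4s: ALLOW
  req#13 t=4s: ALLOW
  req#14 t=4s: DENY
  req#15 t=4s: DENY
  req#16 t=4s: DENY
  req#17 t=4s: DENY

Answer: AAAAADDAADDAADDDD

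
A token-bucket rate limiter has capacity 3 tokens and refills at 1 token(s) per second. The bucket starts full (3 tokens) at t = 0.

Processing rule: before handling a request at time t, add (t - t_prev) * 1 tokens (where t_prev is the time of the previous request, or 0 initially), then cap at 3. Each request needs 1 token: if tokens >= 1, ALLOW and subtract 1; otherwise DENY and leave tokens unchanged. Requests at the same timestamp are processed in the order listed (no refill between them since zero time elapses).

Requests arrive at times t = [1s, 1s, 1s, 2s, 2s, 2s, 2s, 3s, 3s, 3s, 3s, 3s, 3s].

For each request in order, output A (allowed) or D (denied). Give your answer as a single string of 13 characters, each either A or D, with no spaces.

Answer: AAAADDDADDDDD

Derivation:
Simulating step by step:
  req#1 t=1s: ALLOW
  req#2 t=1s: ALLOW
  req#3 t=1s: ALLOW
  req#4 t=2s: ALLOW
  req#5 t=2s: DENY
  req#6 t=2s: DENY
  req#7 t=2s: DENY
  req#8 t=3s: ALLOW
  req#9 t=3s: DENY
  req#10 t=3s: DENY
  req#11 t=3s: DENY
  req#12 t=3s: DENY
  req#13 t=3s: DENY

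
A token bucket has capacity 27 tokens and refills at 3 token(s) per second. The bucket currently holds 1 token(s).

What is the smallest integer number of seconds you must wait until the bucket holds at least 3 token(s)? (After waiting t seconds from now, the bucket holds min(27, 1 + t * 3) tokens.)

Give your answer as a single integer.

Answer: 1

Derivation:
Need 1 + t * 3 >= 3, so t >= 2/3.
Smallest integer t = ceil(2/3) = 1.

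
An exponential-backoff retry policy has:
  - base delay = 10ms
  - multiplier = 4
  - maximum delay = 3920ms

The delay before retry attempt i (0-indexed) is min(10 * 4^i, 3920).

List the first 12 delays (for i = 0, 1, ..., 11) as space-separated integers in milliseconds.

Answer: 10 40 160 640 2560 3920 3920 3920 3920 3920 3920 3920

Derivation:
Computing each delay:
  i=0: min(10*4^0, 3920) = 10
  i=1: min(10*4^1, 3920) = 40
  i=2: min(10*4^2, 3920) = 160
  i=3: min(10*4^3, 3920) = 640
  i=4: min(10*4^4, 3920) = 2560
  i=5: min(10*4^5, 3920) = 3920
  i=6: min(10*4^6, 3920) = 3920
  i=7: min(10*4^7, 3920) = 3920
  i=8: min(10*4^8, 3920) = 3920
  i=9: min(10*4^9, 3920) = 3920
  i=10: min(10*4^10, 3920) = 3920
  i=11: min(10*4^11, 3920) = 3920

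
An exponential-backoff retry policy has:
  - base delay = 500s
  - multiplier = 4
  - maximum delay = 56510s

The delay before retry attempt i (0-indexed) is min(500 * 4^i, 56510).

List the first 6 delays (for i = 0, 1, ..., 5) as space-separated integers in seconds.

Computing each delay:
  i=0: min(500*4^0, 56510) = 500
  i=1: min(500*4^1, 56510) = 2000
  i=2: min(500*4^2, 56510) = 8000
  i=3: min(500*4^3, 56510) = 32000
  i=4: min(500*4^4, 56510) = 56510
  i=5: min(500*4^5, 56510) = 56510

Answer: 500 2000 8000 32000 56510 56510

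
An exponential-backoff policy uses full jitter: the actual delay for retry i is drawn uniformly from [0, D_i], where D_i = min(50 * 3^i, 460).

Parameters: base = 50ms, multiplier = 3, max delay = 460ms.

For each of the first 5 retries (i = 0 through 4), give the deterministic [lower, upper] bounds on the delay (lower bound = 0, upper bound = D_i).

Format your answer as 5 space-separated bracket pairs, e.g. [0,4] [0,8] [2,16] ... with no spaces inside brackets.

Computing bounds per retry:
  i=0: D_i=min(50*3^0,460)=50, bounds=[0,50]
  i=1: D_i=min(50*3^1,460)=150, bounds=[0,150]
  i=2: D_i=min(50*3^2,460)=450, bounds=[0,450]
  i=3: D_i=min(50*3^3,460)=460, bounds=[0,460]
  i=4: D_i=min(50*3^4,460)=460, bounds=[0,460]

Answer: [0,50] [0,150] [0,450] [0,460] [0,460]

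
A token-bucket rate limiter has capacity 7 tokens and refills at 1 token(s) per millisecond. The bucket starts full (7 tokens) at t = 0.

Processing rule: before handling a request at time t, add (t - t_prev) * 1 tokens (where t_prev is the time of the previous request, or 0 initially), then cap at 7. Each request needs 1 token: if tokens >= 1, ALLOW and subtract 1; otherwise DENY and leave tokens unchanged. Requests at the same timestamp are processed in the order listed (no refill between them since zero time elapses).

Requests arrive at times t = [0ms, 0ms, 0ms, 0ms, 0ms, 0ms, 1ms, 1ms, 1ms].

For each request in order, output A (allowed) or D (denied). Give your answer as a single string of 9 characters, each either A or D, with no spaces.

Simulating step by step:
  req#1 t=0ms: ALLOW
  req#2 t=0ms: ALLOW
  req#3 t=0ms: ALLOW
  req#4 t=0ms: ALLOW
  req#5 t=0ms: ALLOW
  req#6 t=0ms: ALLOW
  req#7 t=1ms: ALLOW
  req#8 t=1ms: ALLOW
  req#9 t=1ms: DENY

Answer: AAAAAAAAD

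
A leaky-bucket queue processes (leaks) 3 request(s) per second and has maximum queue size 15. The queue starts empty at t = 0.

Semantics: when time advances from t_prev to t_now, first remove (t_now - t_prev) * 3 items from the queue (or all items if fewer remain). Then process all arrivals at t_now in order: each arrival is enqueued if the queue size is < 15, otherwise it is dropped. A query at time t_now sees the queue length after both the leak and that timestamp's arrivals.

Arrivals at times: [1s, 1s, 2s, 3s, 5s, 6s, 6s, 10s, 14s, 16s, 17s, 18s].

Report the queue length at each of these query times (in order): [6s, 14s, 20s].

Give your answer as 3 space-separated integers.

Answer: 2 1 0

Derivation:
Queue lengths at query times:
  query t=6s: backlog = 2
  query t=14s: backlog = 1
  query t=20s: backlog = 0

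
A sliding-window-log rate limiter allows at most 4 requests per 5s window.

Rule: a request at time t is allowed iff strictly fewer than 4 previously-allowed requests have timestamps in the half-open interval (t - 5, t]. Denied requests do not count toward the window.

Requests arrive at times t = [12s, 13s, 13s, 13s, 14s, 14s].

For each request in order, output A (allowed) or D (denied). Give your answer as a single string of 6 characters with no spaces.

Answer: AAAADD

Derivation:
Tracking allowed requests in the window:
  req#1 t=12s: ALLOW
  req#2 t=13s: ALLOW
  req#3 t=13s: ALLOW
  req#4 t=13s: ALLOW
  req#5 t=14s: DENY
  req#6 t=14s: DENY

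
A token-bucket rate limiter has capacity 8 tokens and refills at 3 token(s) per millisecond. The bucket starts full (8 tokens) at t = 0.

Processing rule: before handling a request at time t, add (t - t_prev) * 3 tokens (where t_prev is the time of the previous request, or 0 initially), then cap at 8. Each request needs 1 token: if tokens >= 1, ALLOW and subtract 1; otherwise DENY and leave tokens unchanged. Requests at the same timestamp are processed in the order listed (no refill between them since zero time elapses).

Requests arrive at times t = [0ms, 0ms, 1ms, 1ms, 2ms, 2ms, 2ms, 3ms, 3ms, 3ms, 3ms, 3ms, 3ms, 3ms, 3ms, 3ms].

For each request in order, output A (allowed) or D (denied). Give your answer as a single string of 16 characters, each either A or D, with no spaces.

Answer: AAAAAAAAAAAAAAAD

Derivation:
Simulating step by step:
  req#1 t=0ms: ALLOW
  req#2 t=0ms: ALLOW
  req#3 t=1ms: ALLOW
  req#4 t=1ms: ALLOW
  req#5 t=2ms: ALLOW
  req#6 t=2ms: ALLOW
  req#7 t=2ms: ALLOW
  req#8 t=3ms: ALLOW
  req#9 t=3ms: ALLOW
  req#10 t=3ms: ALLOW
  req#11 t=3ms: ALLOW
  req#12 t=3ms: ALLOW
  req#13 t=3ms: ALLOW
  req#14 t=3ms: ALLOW
  req#15 t=3ms: ALLOW
  req#16 t=3ms: DENY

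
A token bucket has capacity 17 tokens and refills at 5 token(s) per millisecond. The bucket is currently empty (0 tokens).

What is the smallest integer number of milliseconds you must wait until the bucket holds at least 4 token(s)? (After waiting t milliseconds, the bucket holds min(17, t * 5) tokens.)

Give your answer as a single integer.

Answer: 1

Derivation:
Need t * 5 >= 4, so t >= 4/5.
Smallest integer t = ceil(4/5) = 1.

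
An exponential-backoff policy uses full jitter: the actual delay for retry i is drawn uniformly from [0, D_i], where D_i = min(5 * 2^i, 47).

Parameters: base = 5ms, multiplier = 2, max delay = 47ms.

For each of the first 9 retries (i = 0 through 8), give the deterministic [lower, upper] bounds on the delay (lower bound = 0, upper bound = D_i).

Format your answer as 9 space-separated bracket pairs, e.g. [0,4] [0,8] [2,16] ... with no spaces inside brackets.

Computing bounds per retry:
  i=0: D_i=min(5*2^0,47)=5, bounds=[0,5]
  i=1: D_i=min(5*2^1,47)=10, bounds=[0,10]
  i=2: D_i=min(5*2^2,47)=20, bounds=[0,20]
  i=3: D_i=min(5*2^3,47)=40, bounds=[0,40]
  i=4: D_i=min(5*2^4,47)=47, bounds=[0,47]
  i=5: D_i=min(5*2^5,47)=47, bounds=[0,47]
  i=6: D_i=min(5*2^6,47)=47, bounds=[0,47]
  i=7: D_i=min(5*2^7,47)=47, bounds=[0,47]
  i=8: D_i=min(5*2^8,47)=47, bounds=[0,47]

Answer: [0,5] [0,10] [0,20] [0,40] [0,47] [0,47] [0,47] [0,47] [0,47]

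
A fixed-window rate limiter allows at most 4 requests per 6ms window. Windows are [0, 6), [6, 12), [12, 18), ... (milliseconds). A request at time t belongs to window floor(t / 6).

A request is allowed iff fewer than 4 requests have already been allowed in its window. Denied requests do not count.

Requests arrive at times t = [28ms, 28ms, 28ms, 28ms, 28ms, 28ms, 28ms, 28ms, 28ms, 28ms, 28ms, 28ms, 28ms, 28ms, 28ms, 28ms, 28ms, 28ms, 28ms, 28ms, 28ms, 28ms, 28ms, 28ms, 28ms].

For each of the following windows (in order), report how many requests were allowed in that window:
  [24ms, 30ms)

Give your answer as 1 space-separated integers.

Answer: 4

Derivation:
Processing requests:
  req#1 t=28ms (window 4): ALLOW
  req#2 t=28ms (window 4): ALLOW
  req#3 t=28ms (window 4): ALLOW
  req#4 t=28ms (window 4): ALLOW
  req#5 t=28ms (window 4): DENY
  req#6 t=28ms (window 4): DENY
  req#7 t=28ms (window 4): DENY
  req#8 t=28ms (window 4): DENY
  req#9 t=28ms (window 4): DENY
  req#10 t=28ms (window 4): DENY
  req#11 t=28ms (window 4): DENY
  req#12 t=28ms (window 4): DENY
  req#13 t=28ms (window 4): DENY
  req#14 t=28ms (window 4): DENY
  req#15 t=28ms (window 4): DENY
  req#16 t=28ms (window 4): DENY
  req#17 t=28ms (window 4): DENY
  req#18 t=28ms (window 4): DENY
  req#19 t=28ms (window 4): DENY
  req#20 t=28ms (window 4): DENY
  req#21 t=28ms (window 4): DENY
  req#22 t=28ms (window 4): DENY
  req#23 t=28ms (window 4): DENY
  req#24 t=28ms (window 4): DENY
  req#25 t=28ms (window 4): DENY

Allowed counts by window: 4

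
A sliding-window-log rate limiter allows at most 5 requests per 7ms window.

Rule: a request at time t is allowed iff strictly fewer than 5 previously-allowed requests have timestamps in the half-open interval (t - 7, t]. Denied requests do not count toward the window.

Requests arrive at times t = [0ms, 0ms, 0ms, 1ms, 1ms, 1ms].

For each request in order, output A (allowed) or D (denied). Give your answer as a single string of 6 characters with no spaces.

Answer: AAAAAD

Derivation:
Tracking allowed requests in the window:
  req#1 t=0ms: ALLOW
  req#2 t=0ms: ALLOW
  req#3 t=0ms: ALLOW
  req#4 t=1ms: ALLOW
  req#5 t=1ms: ALLOW
  req#6 t=1ms: DENY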